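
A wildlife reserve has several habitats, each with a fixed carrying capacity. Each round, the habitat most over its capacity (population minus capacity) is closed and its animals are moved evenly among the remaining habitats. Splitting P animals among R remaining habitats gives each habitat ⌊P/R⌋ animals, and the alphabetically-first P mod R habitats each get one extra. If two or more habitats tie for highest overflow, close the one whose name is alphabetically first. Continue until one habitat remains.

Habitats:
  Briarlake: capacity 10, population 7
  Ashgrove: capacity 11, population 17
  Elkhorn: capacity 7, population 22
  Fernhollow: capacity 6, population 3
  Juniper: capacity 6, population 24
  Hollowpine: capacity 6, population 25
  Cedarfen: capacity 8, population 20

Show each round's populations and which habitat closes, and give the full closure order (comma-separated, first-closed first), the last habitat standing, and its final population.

Closure order: Hollowpine, Juniper, Elkhorn, Cedarfen, Ashgrove, Briarlake
Last habitat: Fernhollow with 118 animals

Round 1: Ashgrove=17 Briarlake=7 Cedarfen=20 Elkhorn=22 Fernhollow=3 Hollowpine=25 Juniper=24 → close Hollowpine (overflow 19)
  25÷6 = 4 each, +1 to first 1
Round 2: Ashgrove=22 Briarlake=11 Cedarfen=24 Elkhorn=26 Fernhollow=7 Juniper=28 → close Juniper (overflow 22)
  28÷5 = 5 each, +1 to first 3
Round 3: Ashgrove=28 Briarlake=17 Cedarfen=30 Elkhorn=31 Fernhollow=12 → close Elkhorn (overflow 24)
  31÷4 = 7 each, +1 to first 3
Round 4: Ashgrove=36 Briarlake=25 Cedarfen=38 Fernhollow=19 → close Cedarfen (overflow 30)
  38÷3 = 12 each, +1 to first 2
Round 5: Ashgrove=49 Briarlake=38 Fernhollow=31 → close Ashgrove (overflow 38)
  49÷2 = 24 each, +1 to first 1
Round 6: Briarlake=63 Fernhollow=55 → close Briarlake (overflow 53)
  63÷1 = 63 each, +1 to first 0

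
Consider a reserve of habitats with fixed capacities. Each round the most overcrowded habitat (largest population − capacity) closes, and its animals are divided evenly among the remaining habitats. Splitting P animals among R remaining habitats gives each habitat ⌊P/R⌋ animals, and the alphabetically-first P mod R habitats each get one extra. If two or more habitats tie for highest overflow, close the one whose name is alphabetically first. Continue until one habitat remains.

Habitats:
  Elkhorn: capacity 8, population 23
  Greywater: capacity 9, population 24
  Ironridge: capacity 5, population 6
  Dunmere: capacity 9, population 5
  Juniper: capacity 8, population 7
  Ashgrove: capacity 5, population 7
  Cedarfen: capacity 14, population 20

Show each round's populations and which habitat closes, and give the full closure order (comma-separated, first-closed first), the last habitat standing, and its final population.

Closure order: Elkhorn, Greywater, Cedarfen, Ashgrove, Ironridge, Dunmere
Last habitat: Juniper with 92 animals

Round 1: Ashgrove=7 Cedarfen=20 Dunmere=5 Elkhorn=23 Greywater=24 Ironridge=6 Juniper=7 → close Elkhorn (overflow 15)
  23÷6 = 3 each, +1 to first 5
Round 2: Ashgrove=11 Cedarfen=24 Dunmere=9 Greywater=28 Ironridge=10 Juniper=10 → close Greywater (overflow 19)
  28÷5 = 5 each, +1 to first 3
Round 3: Ashgrove=17 Cedarfen=30 Dunmere=15 Ironridge=15 Juniper=15 → close Cedarfen (overflow 16)
  30÷4 = 7 each, +1 to first 2
Round 4: Ashgrove=25 Dunmere=23 Ironridge=22 Juniper=22 → close Ashgrove (overflow 20)
  25÷3 = 8 each, +1 to first 1
Round 5: Dunmere=32 Ironridge=30 Juniper=30 → close Ironridge (overflow 25)
  30÷2 = 15 each, +1 to first 0
Round 6: Dunmere=47 Juniper=45 → close Dunmere (overflow 38)
  47÷1 = 47 each, +1 to first 0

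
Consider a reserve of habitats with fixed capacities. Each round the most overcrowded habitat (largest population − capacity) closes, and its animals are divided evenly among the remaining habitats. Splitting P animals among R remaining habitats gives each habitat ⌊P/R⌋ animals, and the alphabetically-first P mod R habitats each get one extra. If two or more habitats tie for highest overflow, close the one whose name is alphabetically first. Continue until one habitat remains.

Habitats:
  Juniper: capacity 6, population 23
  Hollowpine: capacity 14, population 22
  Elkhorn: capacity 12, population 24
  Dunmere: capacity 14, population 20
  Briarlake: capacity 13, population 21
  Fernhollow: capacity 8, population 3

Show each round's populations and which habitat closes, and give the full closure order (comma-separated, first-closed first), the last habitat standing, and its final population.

Closure order: Juniper, Elkhorn, Briarlake, Dunmere, Hollowpine
Last habitat: Fernhollow with 113 animals

Round 1: Briarlake=21 Dunmere=20 Elkhorn=24 Fernhollow=3 Hollowpine=22 Juniper=23 → close Juniper (overflow 17)
  23÷5 = 4 each, +1 to first 3
Round 2: Briarlake=26 Dunmere=25 Elkhorn=29 Fernhollow=7 Hollowpine=26 → close Elkhorn (overflow 17)
  29÷4 = 7 each, +1 to first 1
Round 3: Briarlake=34 Dunmere=32 Fernhollow=14 Hollowpine=33 → close Briarlake (overflow 21)
  34÷3 = 11 each, +1 to first 1
Round 4: Dunmere=44 Fernhollow=25 Hollowpine=44 → close Dunmere (overflow 30)
  44÷2 = 22 each, +1 to first 0
Round 5: Fernhollow=47 Hollowpine=66 → close Hollowpine (overflow 52)
  66÷1 = 66 each, +1 to first 0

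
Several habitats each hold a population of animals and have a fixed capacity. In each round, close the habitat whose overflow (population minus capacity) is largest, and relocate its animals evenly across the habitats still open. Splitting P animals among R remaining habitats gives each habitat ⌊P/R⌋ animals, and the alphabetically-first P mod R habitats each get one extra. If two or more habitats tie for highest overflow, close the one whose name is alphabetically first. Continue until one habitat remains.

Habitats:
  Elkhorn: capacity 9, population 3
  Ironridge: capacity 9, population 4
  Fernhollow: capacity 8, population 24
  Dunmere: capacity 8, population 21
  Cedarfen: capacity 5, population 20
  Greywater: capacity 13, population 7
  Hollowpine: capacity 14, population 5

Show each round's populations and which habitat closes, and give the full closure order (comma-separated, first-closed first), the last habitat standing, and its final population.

Closure order: Fernhollow, Cedarfen, Dunmere, Elkhorn, Greywater, Ironridge
Last habitat: Hollowpine with 84 animals

Round 1: Cedarfen=20 Dunmere=21 Elkhorn=3 Fernhollow=24 Greywater=7 Hollowpine=5 Ironridge=4 → close Fernhollow (overflow 16)
  24÷6 = 4 each, +1 to first 0
Round 2: Cedarfen=24 Dunmere=25 Elkhorn=7 Greywater=11 Hollowpine=9 Ironridge=8 → close Cedarfen (overflow 19)
  24÷5 = 4 each, +1 to first 4
Round 3: Dunmere=30 Elkhorn=12 Greywater=16 Hollowpine=14 Ironridge=12 → close Dunmere (overflow 22)
  30÷4 = 7 each, +1 to first 2
Round 4: Elkhorn=20 Greywater=24 Hollowpine=21 Ironridge=19 → close Elkhorn (overflow 11)
  20÷3 = 6 each, +1 to first 2
Round 5: Greywater=31 Hollowpine=28 Ironridge=25 → close Greywater (overflow 18)
  31÷2 = 15 each, +1 to first 1
Round 6: Hollowpine=44 Ironridge=40 → close Ironridge (overflow 31)
  40÷1 = 40 each, +1 to first 0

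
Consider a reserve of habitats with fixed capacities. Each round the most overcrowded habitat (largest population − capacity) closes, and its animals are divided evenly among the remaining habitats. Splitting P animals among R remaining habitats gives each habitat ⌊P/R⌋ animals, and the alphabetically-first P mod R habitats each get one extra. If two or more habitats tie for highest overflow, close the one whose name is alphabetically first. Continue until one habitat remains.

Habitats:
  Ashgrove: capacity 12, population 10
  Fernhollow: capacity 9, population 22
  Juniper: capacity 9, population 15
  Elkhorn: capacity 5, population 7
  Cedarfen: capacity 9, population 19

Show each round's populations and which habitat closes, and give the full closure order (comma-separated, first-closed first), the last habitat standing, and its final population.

Closure order: Fernhollow, Cedarfen, Juniper, Elkhorn
Last habitat: Ashgrove with 73 animals

Round 1: Ashgrove=10 Cedarfen=19 Elkhorn=7 Fernhollow=22 Juniper=15 → close Fernhollow (overflow 13)
  22÷4 = 5 each, +1 to first 2
Round 2: Ashgrove=16 Cedarfen=25 Elkhorn=12 Juniper=20 → close Cedarfen (overflow 16)
  25÷3 = 8 each, +1 to first 1
Round 3: Ashgrove=25 Elkhorn=20 Juniper=28 → close Juniper (overflow 19)
  28÷2 = 14 each, +1 to first 0
Round 4: Ashgrove=39 Elkhorn=34 → close Elkhorn (overflow 29)
  34÷1 = 34 each, +1 to first 0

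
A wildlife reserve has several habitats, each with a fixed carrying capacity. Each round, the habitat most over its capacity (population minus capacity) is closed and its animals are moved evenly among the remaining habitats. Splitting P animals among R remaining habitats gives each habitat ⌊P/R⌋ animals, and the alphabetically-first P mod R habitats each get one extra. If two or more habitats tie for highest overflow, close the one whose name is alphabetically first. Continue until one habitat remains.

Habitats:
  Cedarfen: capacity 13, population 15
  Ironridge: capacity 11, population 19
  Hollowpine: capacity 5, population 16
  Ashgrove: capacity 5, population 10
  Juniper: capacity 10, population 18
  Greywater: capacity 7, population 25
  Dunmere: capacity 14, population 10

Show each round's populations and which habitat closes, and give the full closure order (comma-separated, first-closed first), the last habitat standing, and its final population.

Closure order: Greywater, Hollowpine, Ironridge, Juniper, Ashgrove, Cedarfen
Last habitat: Dunmere with 113 animals

Round 1: Ashgrove=10 Cedarfen=15 Dunmere=10 Greywater=25 Hollowpine=16 Ironridge=19 Juniper=18 → close Greywater (overflow 18)
  25÷6 = 4 each, +1 to first 1
Round 2: Ashgrove=15 Cedarfen=19 Dunmere=14 Hollowpine=20 Ironridge=23 Juniper=22 → close Hollowpine (overflow 15)
  20÷5 = 4 each, +1 to first 0
Round 3: Ashgrove=19 Cedarfen=23 Dunmere=18 Ironridge=27 Juniper=26 → close Ironridge (overflow 16)
  27÷4 = 6 each, +1 to first 3
Round 4: Ashgrove=26 Cedarfen=30 Dunmere=25 Juniper=32 → close Juniper (overflow 22)
  32÷3 = 10 each, +1 to first 2
Round 5: Ashgrove=37 Cedarfen=41 Dunmere=35 → close Ashgrove (overflow 32)
  37÷2 = 18 each, +1 to first 1
Round 6: Cedarfen=60 Dunmere=53 → close Cedarfen (overflow 47)
  60÷1 = 60 each, +1 to first 0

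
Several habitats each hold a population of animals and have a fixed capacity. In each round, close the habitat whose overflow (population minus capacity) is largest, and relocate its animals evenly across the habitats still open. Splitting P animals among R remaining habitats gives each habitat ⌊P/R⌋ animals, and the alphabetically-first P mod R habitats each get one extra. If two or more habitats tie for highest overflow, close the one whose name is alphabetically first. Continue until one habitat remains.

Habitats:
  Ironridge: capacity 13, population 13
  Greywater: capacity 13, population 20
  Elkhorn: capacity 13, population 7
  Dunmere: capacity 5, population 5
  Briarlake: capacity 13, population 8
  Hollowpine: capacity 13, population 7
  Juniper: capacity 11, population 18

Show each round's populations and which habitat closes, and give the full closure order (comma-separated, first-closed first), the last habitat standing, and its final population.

Round 1: Briarlake=8 Dunmere=5 Elkhorn=7 Greywater=20 Hollowpine=7 Ironridge=13 Juniper=18 → close Greywater (overflow 7)
  20÷6 = 3 each, +1 to first 2
Round 2: Briarlake=12 Dunmere=9 Elkhorn=10 Hollowpine=10 Ironridge=16 Juniper=21 → close Juniper (overflow 10)
  21÷5 = 4 each, +1 to first 1
Round 3: Briarlake=17 Dunmere=13 Elkhorn=14 Hollowpine=14 Ironridge=20 → close Dunmere (overflow 8)
  13÷4 = 3 each, +1 to first 1
Round 4: Briarlake=21 Elkhorn=17 Hollowpine=17 Ironridge=23 → close Ironridge (overflow 10)
  23÷3 = 7 each, +1 to first 2
Round 5: Briarlake=29 Elkhorn=25 Hollowpine=24 → close Briarlake (overflow 16)
  29÷2 = 14 each, +1 to first 1
Round 6: Elkhorn=40 Hollowpine=38 → close Elkhorn (overflow 27)
  40÷1 = 40 each, +1 to first 0

Closure order: Greywater, Juniper, Dunmere, Ironridge, Briarlake, Elkhorn
Last habitat: Hollowpine with 78 animals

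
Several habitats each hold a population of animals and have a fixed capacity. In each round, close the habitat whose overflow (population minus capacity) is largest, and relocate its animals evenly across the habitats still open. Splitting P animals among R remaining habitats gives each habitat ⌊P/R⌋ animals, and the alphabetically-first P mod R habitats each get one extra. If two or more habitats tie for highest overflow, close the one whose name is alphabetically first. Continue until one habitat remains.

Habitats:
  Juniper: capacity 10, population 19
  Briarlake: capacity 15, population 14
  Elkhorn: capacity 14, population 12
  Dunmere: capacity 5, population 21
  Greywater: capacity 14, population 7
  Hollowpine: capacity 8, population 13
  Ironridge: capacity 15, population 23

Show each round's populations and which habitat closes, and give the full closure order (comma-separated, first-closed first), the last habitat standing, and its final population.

Closure order: Dunmere, Juniper, Ironridge, Hollowpine, Briarlake, Elkhorn
Last habitat: Greywater with 109 animals

Round 1: Briarlake=14 Dunmere=21 Elkhorn=12 Greywater=7 Hollowpine=13 Ironridge=23 Juniper=19 → close Dunmere (overflow 16)
  21÷6 = 3 each, +1 to first 3
Round 2: Briarlake=18 Elkhorn=16 Greywater=11 Hollowpine=16 Ironridge=26 Juniper=22 → close Juniper (overflow 12)
  22÷5 = 4 each, +1 to first 2
Round 3: Briarlake=23 Elkhorn=21 Greywater=15 Hollowpine=20 Ironridge=30 → close Ironridge (overflow 15)
  30÷4 = 7 each, +1 to first 2
Round 4: Briarlake=31 Elkhorn=29 Greywater=22 Hollowpine=27 → close Hollowpine (overflow 19)
  27÷3 = 9 each, +1 to first 0
Round 5: Briarlake=40 Elkhorn=38 Greywater=31 → close Briarlake (overflow 25)
  40÷2 = 20 each, +1 to first 0
Round 6: Elkhorn=58 Greywater=51 → close Elkhorn (overflow 44)
  58÷1 = 58 each, +1 to first 0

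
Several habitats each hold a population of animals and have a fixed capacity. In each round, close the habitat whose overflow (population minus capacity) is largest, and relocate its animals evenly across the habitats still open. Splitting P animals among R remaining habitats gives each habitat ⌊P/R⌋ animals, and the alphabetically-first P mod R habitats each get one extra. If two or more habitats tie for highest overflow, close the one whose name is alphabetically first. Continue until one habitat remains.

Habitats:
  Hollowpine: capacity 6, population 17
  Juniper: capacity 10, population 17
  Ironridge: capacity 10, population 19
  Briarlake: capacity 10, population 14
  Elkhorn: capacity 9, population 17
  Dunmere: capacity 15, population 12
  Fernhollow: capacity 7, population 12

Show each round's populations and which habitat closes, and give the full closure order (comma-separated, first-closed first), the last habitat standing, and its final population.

Closure order: Hollowpine, Ironridge, Elkhorn, Juniper, Briarlake, Fernhollow
Last habitat: Dunmere with 108 animals

Round 1: Briarlake=14 Dunmere=12 Elkhorn=17 Fernhollow=12 Hollowpine=17 Ironridge=19 Juniper=17 → close Hollowpine (overflow 11)
  17÷6 = 2 each, +1 to first 5
Round 2: Briarlake=17 Dunmere=15 Elkhorn=20 Fernhollow=15 Ironridge=22 Juniper=19 → close Ironridge (overflow 12)
  22÷5 = 4 each, +1 to first 2
Round 3: Briarlake=22 Dunmere=20 Elkhorn=24 Fernhollow=19 Juniper=23 → close Elkhorn (overflow 15)
  24÷4 = 6 each, +1 to first 0
Round 4: Briarlake=28 Dunmere=26 Fernhollow=25 Juniper=29 → close Juniper (overflow 19)
  29÷3 = 9 each, +1 to first 2
Round 5: Briarlake=38 Dunmere=36 Fernhollow=34 → close Briarlake (overflow 28)
  38÷2 = 19 each, +1 to first 0
Round 6: Dunmere=55 Fernhollow=53 → close Fernhollow (overflow 46)
  53÷1 = 53 each, +1 to first 0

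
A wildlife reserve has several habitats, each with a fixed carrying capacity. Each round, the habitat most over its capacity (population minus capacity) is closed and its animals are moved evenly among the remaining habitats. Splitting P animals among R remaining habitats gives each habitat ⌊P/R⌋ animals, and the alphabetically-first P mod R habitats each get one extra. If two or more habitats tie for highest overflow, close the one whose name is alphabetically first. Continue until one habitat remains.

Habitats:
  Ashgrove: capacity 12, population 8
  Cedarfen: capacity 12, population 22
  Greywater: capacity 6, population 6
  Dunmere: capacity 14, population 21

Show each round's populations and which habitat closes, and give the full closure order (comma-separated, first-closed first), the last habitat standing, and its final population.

Closure order: Cedarfen, Dunmere, Greywater
Last habitat: Ashgrove with 57 animals

Round 1: Ashgrove=8 Cedarfen=22 Dunmere=21 Greywater=6 → close Cedarfen (overflow 10)
  22÷3 = 7 each, +1 to first 1
Round 2: Ashgrove=16 Dunmere=28 Greywater=13 → close Dunmere (overflow 14)
  28÷2 = 14 each, +1 to first 0
Round 3: Ashgrove=30 Greywater=27 → close Greywater (overflow 21)
  27÷1 = 27 each, +1 to first 0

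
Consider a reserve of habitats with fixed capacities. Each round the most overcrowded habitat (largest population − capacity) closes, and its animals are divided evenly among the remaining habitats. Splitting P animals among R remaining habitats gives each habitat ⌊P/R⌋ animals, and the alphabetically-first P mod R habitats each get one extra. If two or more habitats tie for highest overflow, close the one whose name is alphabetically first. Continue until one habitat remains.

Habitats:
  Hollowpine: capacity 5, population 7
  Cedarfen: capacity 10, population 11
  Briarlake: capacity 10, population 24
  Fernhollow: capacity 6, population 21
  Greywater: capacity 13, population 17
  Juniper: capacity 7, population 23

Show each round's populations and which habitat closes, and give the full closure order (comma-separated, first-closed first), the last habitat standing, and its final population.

Round 1: Briarlake=24 Cedarfen=11 Fernhollow=21 Greywater=17 Hollowpine=7 Juniper=23 → close Juniper (overflow 16)
  23÷5 = 4 each, +1 to first 3
Round 2: Briarlake=29 Cedarfen=16 Fernhollow=26 Greywater=21 Hollowpine=11 → close Fernhollow (overflow 20)
  26÷4 = 6 each, +1 to first 2
Round 3: Briarlake=36 Cedarfen=23 Greywater=27 Hollowpine=17 → close Briarlake (overflow 26)
  36÷3 = 12 each, +1 to first 0
Round 4: Cedarfen=35 Greywater=39 Hollowpine=29 → close Greywater (overflow 26)
  39÷2 = 19 each, +1 to first 1
Round 5: Cedarfen=55 Hollowpine=48 → close Cedarfen (overflow 45)
  55÷1 = 55 each, +1 to first 0

Closure order: Juniper, Fernhollow, Briarlake, Greywater, Cedarfen
Last habitat: Hollowpine with 103 animals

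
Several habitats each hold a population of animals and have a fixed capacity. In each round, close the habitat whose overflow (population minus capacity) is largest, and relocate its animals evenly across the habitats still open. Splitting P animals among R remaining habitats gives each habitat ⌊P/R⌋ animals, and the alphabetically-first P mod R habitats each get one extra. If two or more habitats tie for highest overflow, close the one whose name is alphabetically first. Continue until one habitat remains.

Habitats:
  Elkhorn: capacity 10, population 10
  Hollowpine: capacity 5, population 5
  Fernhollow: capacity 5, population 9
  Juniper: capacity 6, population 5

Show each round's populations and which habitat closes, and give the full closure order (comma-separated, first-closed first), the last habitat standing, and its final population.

Round 1: Elkhorn=10 Fernhollow=9 Hollowpine=5 Juniper=5 → close Fernhollow (overflow 4)
  9÷3 = 3 each, +1 to first 0
Round 2: Elkhorn=13 Hollowpine=8 Juniper=8 → close Elkhorn (overflow 3)
  13÷2 = 6 each, +1 to first 1
Round 3: Hollowpine=15 Juniper=14 → close Hollowpine (overflow 10)
  15÷1 = 15 each, +1 to first 0

Closure order: Fernhollow, Elkhorn, Hollowpine
Last habitat: Juniper with 29 animals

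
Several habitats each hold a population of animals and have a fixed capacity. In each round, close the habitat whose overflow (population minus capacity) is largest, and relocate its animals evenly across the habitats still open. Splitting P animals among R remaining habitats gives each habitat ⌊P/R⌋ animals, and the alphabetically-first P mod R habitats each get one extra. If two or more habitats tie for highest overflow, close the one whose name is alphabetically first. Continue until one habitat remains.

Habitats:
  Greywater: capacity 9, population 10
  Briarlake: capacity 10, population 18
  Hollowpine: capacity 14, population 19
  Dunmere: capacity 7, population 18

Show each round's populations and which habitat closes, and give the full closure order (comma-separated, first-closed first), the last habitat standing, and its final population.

Round 1: Briarlake=18 Dunmere=18 Greywater=10 Hollowpine=19 → close Dunmere (overflow 11)
  18÷3 = 6 each, +1 to first 0
Round 2: Briarlake=24 Greywater=16 Hollowpine=25 → close Briarlake (overflow 14)
  24÷2 = 12 each, +1 to first 0
Round 3: Greywater=28 Hollowpine=37 → close Hollowpine (overflow 23)
  37÷1 = 37 each, +1 to first 0

Closure order: Dunmere, Briarlake, Hollowpine
Last habitat: Greywater with 65 animals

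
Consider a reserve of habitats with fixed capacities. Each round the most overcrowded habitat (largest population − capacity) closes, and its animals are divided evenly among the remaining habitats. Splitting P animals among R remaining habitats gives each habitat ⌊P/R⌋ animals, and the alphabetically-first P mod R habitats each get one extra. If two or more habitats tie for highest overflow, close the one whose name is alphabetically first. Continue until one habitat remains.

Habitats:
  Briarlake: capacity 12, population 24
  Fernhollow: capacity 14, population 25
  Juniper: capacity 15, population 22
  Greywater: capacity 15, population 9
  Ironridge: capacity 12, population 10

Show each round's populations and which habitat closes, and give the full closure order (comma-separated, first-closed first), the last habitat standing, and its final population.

Closure order: Briarlake, Fernhollow, Juniper, Ironridge
Last habitat: Greywater with 90 animals

Round 1: Briarlake=24 Fernhollow=25 Greywater=9 Ironridge=10 Juniper=22 → close Briarlake (overflow 12)
  24÷4 = 6 each, +1 to first 0
Round 2: Fernhollow=31 Greywater=15 Ironridge=16 Juniper=28 → close Fernhollow (overflow 17)
  31÷3 = 10 each, +1 to first 1
Round 3: Greywater=26 Ironridge=26 Juniper=38 → close Juniper (overflow 23)
  38÷2 = 19 each, +1 to first 0
Round 4: Greywater=45 Ironridge=45 → close Ironridge (overflow 33)
  45÷1 = 45 each, +1 to first 0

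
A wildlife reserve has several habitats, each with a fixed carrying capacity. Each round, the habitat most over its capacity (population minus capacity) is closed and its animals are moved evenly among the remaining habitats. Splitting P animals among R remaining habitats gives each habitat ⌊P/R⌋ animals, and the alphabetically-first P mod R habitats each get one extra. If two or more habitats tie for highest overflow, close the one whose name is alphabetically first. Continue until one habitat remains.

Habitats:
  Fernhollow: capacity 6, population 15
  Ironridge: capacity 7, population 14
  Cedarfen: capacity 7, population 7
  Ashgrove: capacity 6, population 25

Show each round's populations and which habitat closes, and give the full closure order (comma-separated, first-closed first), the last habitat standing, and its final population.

Closure order: Ashgrove, Fernhollow, Ironridge
Last habitat: Cedarfen with 61 animals

Round 1: Ashgrove=25 Cedarfen=7 Fernhollow=15 Ironridge=14 → close Ashgrove (overflow 19)
  25÷3 = 8 each, +1 to first 1
Round 2: Cedarfen=16 Fernhollow=23 Ironridge=22 → close Fernhollow (overflow 17)
  23÷2 = 11 each, +1 to first 1
Round 3: Cedarfen=28 Ironridge=33 → close Ironridge (overflow 26)
  33÷1 = 33 each, +1 to first 0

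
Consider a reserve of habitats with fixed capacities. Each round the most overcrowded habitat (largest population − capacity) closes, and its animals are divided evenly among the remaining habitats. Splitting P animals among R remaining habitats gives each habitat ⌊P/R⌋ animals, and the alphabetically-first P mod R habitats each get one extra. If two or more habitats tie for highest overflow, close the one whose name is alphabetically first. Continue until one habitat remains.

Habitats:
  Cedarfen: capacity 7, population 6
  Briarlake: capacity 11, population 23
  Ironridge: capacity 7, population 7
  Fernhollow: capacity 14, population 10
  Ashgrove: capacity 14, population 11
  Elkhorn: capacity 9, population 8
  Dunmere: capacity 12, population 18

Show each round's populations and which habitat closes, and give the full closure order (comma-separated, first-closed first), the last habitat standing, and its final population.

Closure order: Briarlake, Dunmere, Cedarfen, Elkhorn, Ashgrove, Fernhollow
Last habitat: Ironridge with 83 animals

Round 1: Ashgrove=11 Briarlake=23 Cedarfen=6 Dunmere=18 Elkhorn=8 Fernhollow=10 Ironridge=7 → close Briarlake (overflow 12)
  23÷6 = 3 each, +1 to first 5
Round 2: Ashgrove=15 Cedarfen=10 Dunmere=22 Elkhorn=12 Fernhollow=14 Ironridge=10 → close Dunmere (overflow 10)
  22÷5 = 4 each, +1 to first 2
Round 3: Ashgrove=20 Cedarfen=15 Elkhorn=16 Fernhollow=18 Ironridge=14 → close Cedarfen (overflow 8)
  15÷4 = 3 each, +1 to first 3
Round 4: Ashgrove=24 Elkhorn=20 Fernhollow=22 Ironridge=17 → close Elkhorn (overflow 11)
  20÷3 = 6 each, +1 to first 2
Round 5: Ashgrove=31 Fernhollow=29 Ironridge=23 → close Ashgrove (overflow 17)
  31÷2 = 15 each, +1 to first 1
Round 6: Fernhollow=45 Ironridge=38 → close Fernhollow (overflow 31)
  45÷1 = 45 each, +1 to first 0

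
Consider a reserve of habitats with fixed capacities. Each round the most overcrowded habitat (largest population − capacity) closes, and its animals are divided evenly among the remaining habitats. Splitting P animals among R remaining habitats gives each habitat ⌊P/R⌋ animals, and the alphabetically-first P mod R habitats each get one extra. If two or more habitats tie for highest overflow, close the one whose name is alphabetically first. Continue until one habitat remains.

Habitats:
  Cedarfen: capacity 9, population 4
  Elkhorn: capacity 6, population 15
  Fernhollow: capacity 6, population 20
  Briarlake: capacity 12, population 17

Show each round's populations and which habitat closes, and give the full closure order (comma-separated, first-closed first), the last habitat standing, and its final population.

Closure order: Fernhollow, Elkhorn, Briarlake
Last habitat: Cedarfen with 56 animals

Round 1: Briarlake=17 Cedarfen=4 Elkhorn=15 Fernhollow=20 → close Fernhollow (overflow 14)
  20÷3 = 6 each, +1 to first 2
Round 2: Briarlake=24 Cedarfen=11 Elkhorn=21 → close Elkhorn (overflow 15)
  21÷2 = 10 each, +1 to first 1
Round 3: Briarlake=35 Cedarfen=21 → close Briarlake (overflow 23)
  35÷1 = 35 each, +1 to first 0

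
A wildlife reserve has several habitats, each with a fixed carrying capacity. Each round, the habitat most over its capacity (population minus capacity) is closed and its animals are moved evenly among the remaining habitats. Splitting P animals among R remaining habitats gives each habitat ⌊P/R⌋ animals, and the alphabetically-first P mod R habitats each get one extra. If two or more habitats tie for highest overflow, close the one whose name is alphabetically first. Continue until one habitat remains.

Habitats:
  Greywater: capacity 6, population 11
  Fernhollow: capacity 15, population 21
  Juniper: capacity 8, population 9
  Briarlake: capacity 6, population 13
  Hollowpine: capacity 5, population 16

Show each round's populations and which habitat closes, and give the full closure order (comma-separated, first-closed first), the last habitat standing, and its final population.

Closure order: Hollowpine, Briarlake, Fernhollow, Greywater
Last habitat: Juniper with 70 animals

Round 1: Briarlake=13 Fernhollow=21 Greywater=11 Hollowpine=16 Juniper=9 → close Hollowpine (overflow 11)
  16÷4 = 4 each, +1 to first 0
Round 2: Briarlake=17 Fernhollow=25 Greywater=15 Juniper=13 → close Briarlake (overflow 11)
  17÷3 = 5 each, +1 to first 2
Round 3: Fernhollow=31 Greywater=21 Juniper=18 → close Fernhollow (overflow 16)
  31÷2 = 15 each, +1 to first 1
Round 4: Greywater=37 Juniper=33 → close Greywater (overflow 31)
  37÷1 = 37 each, +1 to first 0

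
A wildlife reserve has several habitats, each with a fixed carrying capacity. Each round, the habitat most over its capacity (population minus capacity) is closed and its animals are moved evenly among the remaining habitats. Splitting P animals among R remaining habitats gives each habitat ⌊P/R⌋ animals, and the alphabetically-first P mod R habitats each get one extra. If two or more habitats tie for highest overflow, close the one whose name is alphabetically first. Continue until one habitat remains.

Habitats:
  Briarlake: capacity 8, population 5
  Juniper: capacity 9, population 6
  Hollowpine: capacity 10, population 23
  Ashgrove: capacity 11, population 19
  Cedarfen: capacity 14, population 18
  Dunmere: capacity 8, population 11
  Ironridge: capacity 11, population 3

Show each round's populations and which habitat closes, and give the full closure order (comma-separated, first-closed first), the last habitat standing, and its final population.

Round 1: Ashgrove=19 Briarlake=5 Cedarfen=18 Dunmere=11 Hollowpine=23 Ironridge=3 Juniper=6 → close Hollowpine (overflow 13)
  23÷6 = 3 each, +1 to first 5
Round 2: Ashgrove=23 Briarlake=9 Cedarfen=22 Dunmere=15 Ironridge=7 Juniper=9 → close Ashgrove (overflow 12)
  23÷5 = 4 each, +1 to first 3
Round 3: Briarlake=14 Cedarfen=27 Dunmere=20 Ironridge=11 Juniper=13 → close Cedarfen (overflow 13)
  27÷4 = 6 each, +1 to first 3
Round 4: Briarlake=21 Dunmere=27 Ironridge=18 Juniper=19 → close Dunmere (overflow 19)
  27÷3 = 9 each, +1 to first 0
Round 5: Briarlake=30 Ironridge=27 Juniper=28 → close Briarlake (overflow 22)
  30÷2 = 15 each, +1 to first 0
Round 6: Ironridge=42 Juniper=43 → close Juniper (overflow 34)
  43÷1 = 43 each, +1 to first 0

Closure order: Hollowpine, Ashgrove, Cedarfen, Dunmere, Briarlake, Juniper
Last habitat: Ironridge with 85 animals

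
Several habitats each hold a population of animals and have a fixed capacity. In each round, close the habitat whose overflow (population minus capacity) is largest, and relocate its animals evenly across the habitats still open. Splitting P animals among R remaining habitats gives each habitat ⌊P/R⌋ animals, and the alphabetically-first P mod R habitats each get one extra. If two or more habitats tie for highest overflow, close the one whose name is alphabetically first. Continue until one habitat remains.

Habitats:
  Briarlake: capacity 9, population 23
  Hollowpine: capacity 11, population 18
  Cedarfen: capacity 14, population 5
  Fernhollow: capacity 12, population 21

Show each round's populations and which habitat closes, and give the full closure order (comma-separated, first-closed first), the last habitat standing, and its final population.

Closure order: Briarlake, Fernhollow, Hollowpine
Last habitat: Cedarfen with 67 animals

Round 1: Briarlake=23 Cedarfen=5 Fernhollow=21 Hollowpine=18 → close Briarlake (overflow 14)
  23÷3 = 7 each, +1 to first 2
Round 2: Cedarfen=13 Fernhollow=29 Hollowpine=25 → close Fernhollow (overflow 17)
  29÷2 = 14 each, +1 to first 1
Round 3: Cedarfen=28 Hollowpine=39 → close Hollowpine (overflow 28)
  39÷1 = 39 each, +1 to first 0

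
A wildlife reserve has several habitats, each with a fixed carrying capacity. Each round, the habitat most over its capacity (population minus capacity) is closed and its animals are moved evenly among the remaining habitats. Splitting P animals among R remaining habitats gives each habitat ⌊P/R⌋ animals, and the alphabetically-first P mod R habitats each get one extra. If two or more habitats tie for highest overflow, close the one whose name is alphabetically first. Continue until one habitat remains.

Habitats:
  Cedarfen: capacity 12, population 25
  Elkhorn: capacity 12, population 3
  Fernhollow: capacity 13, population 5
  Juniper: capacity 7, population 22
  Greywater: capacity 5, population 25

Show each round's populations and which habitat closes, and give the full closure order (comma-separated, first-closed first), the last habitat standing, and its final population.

Closure order: Greywater, Juniper, Cedarfen, Fernhollow
Last habitat: Elkhorn with 80 animals

Round 1: Cedarfen=25 Elkhorn=3 Fernhollow=5 Greywater=25 Juniper=22 → close Greywater (overflow 20)
  25÷4 = 6 each, +1 to first 1
Round 2: Cedarfen=32 Elkhorn=9 Fernhollow=11 Juniper=28 → close Juniper (overflow 21)
  28÷3 = 9 each, +1 to first 1
Round 3: Cedarfen=42 Elkhorn=18 Fernhollow=20 → close Cedarfen (overflow 30)
  42÷2 = 21 each, +1 to first 0
Round 4: Elkhorn=39 Fernhollow=41 → close Fernhollow (overflow 28)
  41÷1 = 41 each, +1 to first 0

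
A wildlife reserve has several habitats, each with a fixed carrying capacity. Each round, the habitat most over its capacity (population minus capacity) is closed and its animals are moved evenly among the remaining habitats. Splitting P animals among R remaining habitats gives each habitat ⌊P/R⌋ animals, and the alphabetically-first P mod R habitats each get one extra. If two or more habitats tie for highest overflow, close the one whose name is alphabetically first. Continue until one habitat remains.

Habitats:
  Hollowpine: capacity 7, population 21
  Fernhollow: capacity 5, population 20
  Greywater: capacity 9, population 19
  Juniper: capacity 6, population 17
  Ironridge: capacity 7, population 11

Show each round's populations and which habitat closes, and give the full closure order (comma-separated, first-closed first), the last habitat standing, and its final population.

Closure order: Fernhollow, Hollowpine, Greywater, Juniper
Last habitat: Ironridge with 88 animals

Round 1: Fernhollow=20 Greywater=19 Hollowpine=21 Ironridge=11 Juniper=17 → close Fernhollow (overflow 15)
  20÷4 = 5 each, +1 to first 0
Round 2: Greywater=24 Hollowpine=26 Ironridge=16 Juniper=22 → close Hollowpine (overflow 19)
  26÷3 = 8 each, +1 to first 2
Round 3: Greywater=33 Ironridge=25 Juniper=30 → close Greywater (overflow 24)
  33÷2 = 16 each, +1 to first 1
Round 4: Ironridge=42 Juniper=46 → close Juniper (overflow 40)
  46÷1 = 46 each, +1 to first 0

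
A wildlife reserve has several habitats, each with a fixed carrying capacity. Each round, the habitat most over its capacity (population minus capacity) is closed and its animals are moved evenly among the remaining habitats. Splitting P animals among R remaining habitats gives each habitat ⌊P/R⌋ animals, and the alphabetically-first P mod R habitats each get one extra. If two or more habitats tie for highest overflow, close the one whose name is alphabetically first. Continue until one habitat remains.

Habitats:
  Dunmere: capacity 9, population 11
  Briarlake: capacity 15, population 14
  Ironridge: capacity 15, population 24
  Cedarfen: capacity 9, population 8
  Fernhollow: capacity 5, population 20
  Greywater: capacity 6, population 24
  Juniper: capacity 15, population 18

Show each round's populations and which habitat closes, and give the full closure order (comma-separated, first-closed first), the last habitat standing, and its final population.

Closure order: Greywater, Fernhollow, Ironridge, Dunmere, Juniper, Briarlake
Last habitat: Cedarfen with 119 animals

Round 1: Briarlake=14 Cedarfen=8 Dunmere=11 Fernhollow=20 Greywater=24 Ironridge=24 Juniper=18 → close Greywater (overflow 18)
  24÷6 = 4 each, +1 to first 0
Round 2: Briarlake=18 Cedarfen=12 Dunmere=15 Fernhollow=24 Ironridge=28 Juniper=22 → close Fernhollow (overflow 19)
  24÷5 = 4 each, +1 to first 4
Round 3: Briarlake=23 Cedarfen=17 Dunmere=20 Ironridge=33 Juniper=26 → close Ironridge (overflow 18)
  33÷4 = 8 each, +1 to first 1
Round 4: Briarlake=32 Cedarfen=25 Dunmere=28 Juniper=34 → close Dunmere (overflow 19)
  28÷3 = 9 each, +1 to first 1
Round 5: Briarlake=42 Cedarfen=34 Juniper=43 → close Juniper (overflow 28)
  43÷2 = 21 each, +1 to first 1
Round 6: Briarlake=64 Cedarfen=55 → close Briarlake (overflow 49)
  64÷1 = 64 each, +1 to first 0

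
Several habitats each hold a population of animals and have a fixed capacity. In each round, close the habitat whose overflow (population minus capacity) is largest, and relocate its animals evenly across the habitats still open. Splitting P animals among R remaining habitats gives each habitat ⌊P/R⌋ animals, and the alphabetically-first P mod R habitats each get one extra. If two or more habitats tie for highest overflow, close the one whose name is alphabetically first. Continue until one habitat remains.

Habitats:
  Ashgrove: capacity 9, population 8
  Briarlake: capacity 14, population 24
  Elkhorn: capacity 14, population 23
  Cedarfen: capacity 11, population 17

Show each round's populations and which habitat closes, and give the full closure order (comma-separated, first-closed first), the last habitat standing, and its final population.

Closure order: Briarlake, Elkhorn, Cedarfen
Last habitat: Ashgrove with 72 animals

Round 1: Ashgrove=8 Briarlake=24 Cedarfen=17 Elkhorn=23 → close Briarlake (overflow 10)
  24÷3 = 8 each, +1 to first 0
Round 2: Ashgrove=16 Cedarfen=25 Elkhorn=31 → close Elkhorn (overflow 17)
  31÷2 = 15 each, +1 to first 1
Round 3: Ashgrove=32 Cedarfen=40 → close Cedarfen (overflow 29)
  40÷1 = 40 each, +1 to first 0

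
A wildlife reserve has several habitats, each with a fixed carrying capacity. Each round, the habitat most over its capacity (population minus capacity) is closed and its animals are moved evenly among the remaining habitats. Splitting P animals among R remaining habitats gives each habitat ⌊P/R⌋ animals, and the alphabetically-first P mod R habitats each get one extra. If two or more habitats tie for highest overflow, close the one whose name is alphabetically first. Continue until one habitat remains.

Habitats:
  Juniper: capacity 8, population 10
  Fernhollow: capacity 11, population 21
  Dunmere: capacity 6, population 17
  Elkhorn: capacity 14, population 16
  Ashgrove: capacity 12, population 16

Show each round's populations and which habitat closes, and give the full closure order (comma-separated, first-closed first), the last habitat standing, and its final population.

Round 1: Ashgrove=16 Dunmere=17 Elkhorn=16 Fernhollow=21 Juniper=10 → close Dunmere (overflow 11)
  17÷4 = 4 each, +1 to first 1
Round 2: Ashgrove=21 Elkhorn=20 Fernhollow=25 Juniper=14 → close Fernhollow (overflow 14)
  25÷3 = 8 each, +1 to first 1
Round 3: Ashgrove=30 Elkhorn=28 Juniper=22 → close Ashgrove (overflow 18)
  30÷2 = 15 each, +1 to first 0
Round 4: Elkhorn=43 Juniper=37 → close Elkhorn (overflow 29)
  43÷1 = 43 each, +1 to first 0

Closure order: Dunmere, Fernhollow, Ashgrove, Elkhorn
Last habitat: Juniper with 80 animals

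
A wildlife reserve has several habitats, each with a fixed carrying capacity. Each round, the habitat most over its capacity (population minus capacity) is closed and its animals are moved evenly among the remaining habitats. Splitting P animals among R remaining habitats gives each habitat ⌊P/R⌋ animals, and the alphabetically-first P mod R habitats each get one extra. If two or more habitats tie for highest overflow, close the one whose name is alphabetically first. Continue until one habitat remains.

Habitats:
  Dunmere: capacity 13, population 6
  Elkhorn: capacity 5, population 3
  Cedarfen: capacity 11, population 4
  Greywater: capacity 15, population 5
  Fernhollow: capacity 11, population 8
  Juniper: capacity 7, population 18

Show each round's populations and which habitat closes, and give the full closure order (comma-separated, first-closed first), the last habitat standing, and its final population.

Closure order: Juniper, Elkhorn, Fernhollow, Cedarfen, Dunmere
Last habitat: Greywater with 44 animals

Round 1: Cedarfen=4 Dunmere=6 Elkhorn=3 Fernhollow=8 Greywater=5 Juniper=18 → close Juniper (overflow 11)
  18÷5 = 3 each, +1 to first 3
Round 2: Cedarfen=8 Dunmere=10 Elkhorn=7 Fernhollow=11 Greywater=8 → close Elkhorn (overflow 2)
  7÷4 = 1 each, +1 to first 3
Round 3: Cedarfen=10 Dunmere=12 Fernhollow=13 Greywater=9 → close Fernhollow (overflow 2)
  13÷3 = 4 each, +1 to first 1
Round 4: Cedarfen=15 Dunmere=16 Greywater=13 → close Cedarfen (overflow 4)
  15÷2 = 7 each, +1 to first 1
Round 5: Dunmere=24 Greywater=20 → close Dunmere (overflow 11)
  24÷1 = 24 each, +1 to first 0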